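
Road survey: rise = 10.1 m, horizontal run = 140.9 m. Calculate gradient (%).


Formula: Gradient = rise / run * 100
Gradient = 10.1 / 140.9 * 100 = 7.2%

7.2


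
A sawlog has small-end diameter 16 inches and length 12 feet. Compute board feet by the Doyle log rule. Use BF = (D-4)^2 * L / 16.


Doyle: BF = (D - 4)^2 * L / 16
Adjusted diameter = 16 - 4 = 12 in
(D-4)^2 = 12^2 = 144
BF = 144 * 12 / 16 = 108 BF

108


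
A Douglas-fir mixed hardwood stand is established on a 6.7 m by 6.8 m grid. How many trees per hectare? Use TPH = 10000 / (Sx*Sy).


Formula: TPH = 10000 m^2/ha / (spacing_x * spacing_y)
Area per tree = 6.7 m * 6.8 m = 45.56 m^2
TPH = 10000 / 45.56 = 219 trees/ha

219


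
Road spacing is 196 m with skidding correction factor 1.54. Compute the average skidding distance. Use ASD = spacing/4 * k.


Formula: ASD = (spacing / 4) * correction
Uncorrected distance = spacing / 4 = 196 / 4 = 49 m
ASD = 49 * 1.54 = 75 m

75


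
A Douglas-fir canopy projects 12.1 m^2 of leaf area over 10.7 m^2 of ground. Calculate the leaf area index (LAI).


Formula: LAI = total leaf area / ground area  (dimensionless)
LAI = 12.1 m^2 / 10.7 m^2
LAI = 1.13

1.13


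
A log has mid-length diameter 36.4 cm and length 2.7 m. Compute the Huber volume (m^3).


Huber: V = Am * L,  Am = pi*(Dm/200)^2
Am = pi*(36.4/200)^2 = 0.104062 m^2
V = 0.104062*2.7 = 0.281 m^3

0.281


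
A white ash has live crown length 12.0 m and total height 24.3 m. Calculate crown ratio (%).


Formula: Crown Ratio = (Crown Length / Total Height) * 100
CR = (12.0 m / 24.3 m) * 100
CR = 0.4938 * 100 = 49.4%

49.4


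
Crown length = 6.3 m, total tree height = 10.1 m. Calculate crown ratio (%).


Formula: Crown Ratio = (Crown Length / Total Height) * 100
CR = (6.3 m / 10.1 m) * 100
CR = 0.6238 * 100 = 62.4%

62.4


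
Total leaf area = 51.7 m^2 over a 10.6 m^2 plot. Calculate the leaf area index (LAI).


Formula: LAI = total leaf area / ground area  (dimensionless)
LAI = 51.7 m^2 / 10.6 m^2
LAI = 4.88

4.88


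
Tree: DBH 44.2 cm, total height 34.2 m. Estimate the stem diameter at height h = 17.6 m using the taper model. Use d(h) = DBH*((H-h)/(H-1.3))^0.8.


Taper: d(h) = DBH * ((H - h) / (H - 1.3))^0.8
Numerator = H - h = 34.2 - 17.6 = 16.6 m
Denominator = H - 1.3 = 34.2 - 1.3 = 32.9 m
Ratio = 16.6 / 32.9 = 0.50456
d = 44.2 * 0.50456^0.8 = 25.6 cm

25.6


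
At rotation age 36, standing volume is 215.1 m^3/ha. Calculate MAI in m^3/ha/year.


Formula: MAI = Total Volume / Stand Age
MAI = 215.1 m^3/ha / 36 years
MAI = 5.98 m^3/ha/year

5.98


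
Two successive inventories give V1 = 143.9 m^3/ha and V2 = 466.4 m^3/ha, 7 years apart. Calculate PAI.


Formula: PAI = (V_T2 - V_T1) / (T2 - T1)
Volume increment = 466.4 - 143.9 = 322.5 m^3/ha
PAI = 322.5 / 7 = 46.07 m^3/ha/year

46.07


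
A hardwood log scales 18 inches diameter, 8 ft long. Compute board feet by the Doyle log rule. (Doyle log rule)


Doyle: BF = (D - 4)^2 * L / 16
Adjusted diameter = 18 - 4 = 14 in
(D-4)^2 = 14^2 = 196
BF = 196 * 8 / 16 = 98 BF

98


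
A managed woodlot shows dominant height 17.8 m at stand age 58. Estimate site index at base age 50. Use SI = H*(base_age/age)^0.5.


Formula: SI = H_dom * (base_age / age)^0.5
Age ratio = 50 / 58 = 0.86207
sqrt(age_ratio) = 0.92848
SI = 17.8 * 0.92848 = 16.5 m

16.5


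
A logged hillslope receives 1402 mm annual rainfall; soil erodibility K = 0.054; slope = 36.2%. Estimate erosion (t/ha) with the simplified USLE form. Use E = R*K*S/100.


Formula: E = R * K * S / 100  (simplified USLE)
R * K = 1402 * 0.054 = 75.708
E = 75.708 * 36.2 / 100 = 27.41 t/ha

27.41


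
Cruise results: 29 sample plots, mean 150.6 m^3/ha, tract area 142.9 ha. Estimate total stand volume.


Formula: Total Volume = Mean Volume per ha * Total Area
Total Volume = 150.6 m^3/ha * 142.9 ha
Total Volume = 21521 m^3

21521


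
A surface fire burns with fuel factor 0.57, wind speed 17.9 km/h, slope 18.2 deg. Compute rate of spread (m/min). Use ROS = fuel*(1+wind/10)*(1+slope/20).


Formula: ROS = fuel * (1 + wind/10) * (1 + slope/20)
Wind factor = 1 + 17.9/10 = 2.79
Slope factor = 1 + 18.2/20 = 1.91
ROS = 0.57 * 2.79 * 1.91 = 3.04 m/min

3.04


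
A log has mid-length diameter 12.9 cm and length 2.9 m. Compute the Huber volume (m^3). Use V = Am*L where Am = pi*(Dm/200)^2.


Huber: V = Am * L,  Am = pi*(Dm/200)^2
Am = pi*(12.9/200)^2 = 0.01307 m^2
V = 0.01307*2.9 = 0.0379 m^3

0.0379


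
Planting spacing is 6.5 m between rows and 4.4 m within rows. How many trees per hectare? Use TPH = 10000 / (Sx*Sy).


Formula: TPH = 10000 m^2/ha / (spacing_x * spacing_y)
Area per tree = 6.5 m * 4.4 m = 28.6 m^2
TPH = 10000 / 28.6 = 350 trees/ha

350


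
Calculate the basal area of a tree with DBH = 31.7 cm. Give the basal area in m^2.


Formula: BA = pi * (DBH/2)^2 / 10000  (cm^2 to m^2)
Radius = DBH/2 = 31.7/2 = 15.85 cm
BA = pi * 15.85^2 / 10000
   = 789.2388 cm^2 / 10000
   = 0.0789 m^2

0.0789


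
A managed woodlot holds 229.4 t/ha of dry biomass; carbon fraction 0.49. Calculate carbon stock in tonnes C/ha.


Formula: Carbon Stock = Biomass * Carbon Fraction
C = 229.4 t/ha * 0.49
C = 112.4 t C/ha

112.4


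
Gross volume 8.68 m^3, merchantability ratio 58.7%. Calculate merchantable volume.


Formula: MV = V_total * (merchantable_pct / 100)
Merchantable fraction = 58.7% / 100 = 0.587
MV = 8.68 m^3 * 0.587 = 5.095 m^3

5.095


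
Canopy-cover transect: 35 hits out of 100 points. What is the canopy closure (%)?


Formula: Canopy closure = covered points / total points * 100
Closure = 35 / 100 * 100
Closure = 0.35 * 100 = 35.0%

35.0


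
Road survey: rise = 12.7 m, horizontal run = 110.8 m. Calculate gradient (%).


Formula: Gradient = rise / run * 100
Gradient = 12.7 / 110.8 * 100 = 11.5%

11.5


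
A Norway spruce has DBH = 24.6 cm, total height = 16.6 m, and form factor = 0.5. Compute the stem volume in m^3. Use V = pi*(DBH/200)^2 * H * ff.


Formula: V = pi * (DBH/200)^2 * H * ff
Radius = DBH/200 = 24.6/200 = 0.123 m
Radius^2 = 0.123^2 = 0.015129 m^2
V = pi * 0.015129 * 16.6 * 0.5
V = 0.394 m^3

0.394


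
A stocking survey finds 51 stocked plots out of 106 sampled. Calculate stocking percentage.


Formula: Stocking % = stocked plots / total plots * 100
Stocking = 51 / 106 * 100
Stocking = 0.4811 * 100 = 48.1%

48.1


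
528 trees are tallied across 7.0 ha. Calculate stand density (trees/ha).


Formula: Stand Density = N_trees / Area_ha
Density = 528 trees / 7.0 ha
Density = 75 trees/ha

75


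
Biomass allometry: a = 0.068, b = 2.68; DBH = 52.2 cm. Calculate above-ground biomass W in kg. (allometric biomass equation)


Formula: W = a * DBH^b  (allometric power law)
DBH^b = 52.2^2.68 = 40119.6327
W = 0.068 * 40119.6327 = 2728.1 kg

2728.1


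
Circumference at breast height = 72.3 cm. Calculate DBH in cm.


Formula: DBH = C / pi
DBH = 72.3 / pi
pi = 3.14159...
DBH = 23.0 cm

23.0


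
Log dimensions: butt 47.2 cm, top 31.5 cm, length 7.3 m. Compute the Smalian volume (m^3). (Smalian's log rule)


Smalian: V = (A1 + A2)/2 * L,  A = pi*(D/200)^2
A1 = pi*(47.2/200)^2 = 0.174974 m^2
A2 = pi*(31.5/200)^2 = 0.077931 m^2
V = (0.174974+0.077931)/2*7.3 = 0.9231 m^3

0.9231


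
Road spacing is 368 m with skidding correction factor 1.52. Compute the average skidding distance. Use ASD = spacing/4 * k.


Formula: ASD = (spacing / 4) * correction
Uncorrected distance = spacing / 4 = 368 / 4 = 92 m
ASD = 92 * 1.52 = 140 m

140


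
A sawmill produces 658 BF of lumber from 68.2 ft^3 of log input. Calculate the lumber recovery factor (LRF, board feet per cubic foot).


Formula: LRF = Lumber Output (BF) / Log Input (ft^3)
LRF = 658 BF / 68.2 ft^3
LRF = 9.65 BF/ft^3

9.65


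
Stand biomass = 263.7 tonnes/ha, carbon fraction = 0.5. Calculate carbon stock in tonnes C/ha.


Formula: Carbon Stock = Biomass * Carbon Fraction
C = 263.7 t/ha * 0.5
C = 131.9 t C/ha

131.9


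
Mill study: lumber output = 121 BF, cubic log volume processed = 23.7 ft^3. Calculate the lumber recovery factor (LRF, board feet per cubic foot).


Formula: LRF = Lumber Output (BF) / Log Input (ft^3)
LRF = 121 BF / 23.7 ft^3
LRF = 5.11 BF/ft^3

5.11


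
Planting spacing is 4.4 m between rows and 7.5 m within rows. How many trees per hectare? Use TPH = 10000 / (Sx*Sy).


Formula: TPH = 10000 m^2/ha / (spacing_x * spacing_y)
Area per tree = 4.4 m * 7.5 m = 33.0 m^2
TPH = 10000 / 33.0 = 303 trees/ha

303


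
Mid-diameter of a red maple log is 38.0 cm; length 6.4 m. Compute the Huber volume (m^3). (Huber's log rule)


Huber: V = Am * L,  Am = pi*(Dm/200)^2
Am = pi*(38.0/200)^2 = 0.113411 m^2
V = 0.113411*6.4 = 0.7258 m^3

0.7258


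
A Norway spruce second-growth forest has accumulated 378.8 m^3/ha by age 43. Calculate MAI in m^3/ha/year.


Formula: MAI = Total Volume / Stand Age
MAI = 378.8 m^3/ha / 43 years
MAI = 8.81 m^3/ha/year

8.81


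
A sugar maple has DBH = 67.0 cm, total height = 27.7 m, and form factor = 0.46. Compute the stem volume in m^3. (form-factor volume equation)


Formula: V = pi * (DBH/200)^2 * H * ff
Radius = DBH/200 = 67.0/200 = 0.335 m
Radius^2 = 0.335^2 = 0.112225 m^2
V = pi * 0.112225 * 27.7 * 0.46
V = 4.492 m^3

4.492


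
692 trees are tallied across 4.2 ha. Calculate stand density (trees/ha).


Formula: Stand Density = N_trees / Area_ha
Density = 692 trees / 4.2 ha
Density = 165 trees/ha

165


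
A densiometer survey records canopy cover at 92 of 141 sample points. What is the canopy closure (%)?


Formula: Canopy closure = covered points / total points * 100
Closure = 92 / 141 * 100
Closure = 0.6525 * 100 = 65.2%

65.2


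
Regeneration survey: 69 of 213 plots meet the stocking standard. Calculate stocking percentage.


Formula: Stocking % = stocked plots / total plots * 100
Stocking = 69 / 213 * 100
Stocking = 0.3239 * 100 = 32.4%

32.4


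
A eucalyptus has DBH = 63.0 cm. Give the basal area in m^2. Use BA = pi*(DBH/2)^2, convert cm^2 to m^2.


Formula: BA = pi * (DBH/2)^2 / 10000  (cm^2 to m^2)
Radius = DBH/2 = 63.0/2 = 31.5 cm
BA = pi * 31.5^2 / 10000
   = 3117.2453 cm^2 / 10000
   = 0.3117 m^2

0.3117


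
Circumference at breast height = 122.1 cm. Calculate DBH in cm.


Formula: DBH = C / pi
DBH = 122.1 / pi
pi = 3.14159...
DBH = 38.9 cm

38.9


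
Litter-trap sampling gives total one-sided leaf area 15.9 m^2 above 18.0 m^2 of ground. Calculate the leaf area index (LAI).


Formula: LAI = total leaf area / ground area  (dimensionless)
LAI = 15.9 m^2 / 18.0 m^2
LAI = 0.88

0.88


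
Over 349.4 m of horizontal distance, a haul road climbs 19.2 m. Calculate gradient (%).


Formula: Gradient = rise / run * 100
Gradient = 19.2 / 349.4 * 100 = 5.5%

5.5


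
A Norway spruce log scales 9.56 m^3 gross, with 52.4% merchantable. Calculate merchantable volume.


Formula: MV = V_total * (merchantable_pct / 100)
Merchantable fraction = 52.4% / 100 = 0.524
MV = 9.56 m^3 * 0.524 = 5.009 m^3

5.009


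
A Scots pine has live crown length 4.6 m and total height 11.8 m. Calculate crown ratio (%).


Formula: Crown Ratio = (Crown Length / Total Height) * 100
CR = (4.6 m / 11.8 m) * 100
CR = 0.3898 * 100 = 39.0%

39.0


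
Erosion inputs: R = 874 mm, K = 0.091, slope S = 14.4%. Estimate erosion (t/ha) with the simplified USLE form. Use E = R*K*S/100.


Formula: E = R * K * S / 100  (simplified USLE)
R * K = 874 * 0.091 = 79.534
E = 79.534 * 14.4 / 100 = 11.45 t/ha

11.45


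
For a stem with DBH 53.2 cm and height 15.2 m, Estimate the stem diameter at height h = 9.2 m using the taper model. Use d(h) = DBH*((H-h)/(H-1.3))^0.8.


Taper: d(h) = DBH * ((H - h) / (H - 1.3))^0.8
Numerator = H - h = 15.2 - 9.2 = 6.0 m
Denominator = H - 1.3 = 15.2 - 1.3 = 13.9 m
Ratio = 6.0 / 13.9 = 0.43165
d = 53.2 * 0.43165^0.8 = 27.2 cm

27.2


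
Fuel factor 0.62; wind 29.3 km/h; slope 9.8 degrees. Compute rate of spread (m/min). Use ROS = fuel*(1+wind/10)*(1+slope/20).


Formula: ROS = fuel * (1 + wind/10) * (1 + slope/20)
Wind factor = 1 + 29.3/10 = 3.93
Slope factor = 1 + 9.8/20 = 1.49
ROS = 0.62 * 3.93 * 1.49 = 3.63 m/min

3.63


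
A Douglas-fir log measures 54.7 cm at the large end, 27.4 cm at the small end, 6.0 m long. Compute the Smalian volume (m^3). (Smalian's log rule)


Smalian: V = (A1 + A2)/2 * L,  A = pi*(D/200)^2
A1 = pi*(54.7/200)^2 = 0.234998 m^2
A2 = pi*(27.4/200)^2 = 0.058965 m^2
V = (0.234998+0.058965)/2*6.0 = 0.8819 m^3

0.8819


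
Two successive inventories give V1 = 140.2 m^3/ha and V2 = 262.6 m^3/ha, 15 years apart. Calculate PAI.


Formula: PAI = (V_T2 - V_T1) / (T2 - T1)
Volume increment = 262.6 - 140.2 = 122.4 m^3/ha
PAI = 122.4 / 15 = 8.16 m^3/ha/year

8.16


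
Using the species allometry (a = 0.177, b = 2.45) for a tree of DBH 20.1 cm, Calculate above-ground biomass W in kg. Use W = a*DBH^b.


Formula: W = a * DBH^b  (allometric power law)
DBH^b = 20.1^2.45 = 1558.9434
W = 0.177 * 1558.9434 = 275.9 kg

275.9


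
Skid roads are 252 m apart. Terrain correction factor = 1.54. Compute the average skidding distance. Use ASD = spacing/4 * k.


Formula: ASD = (spacing / 4) * correction
Uncorrected distance = spacing / 4 = 252 / 4 = 63 m
ASD = 63 * 1.54 = 97 m

97


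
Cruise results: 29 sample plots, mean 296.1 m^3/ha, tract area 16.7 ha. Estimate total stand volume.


Formula: Total Volume = Mean Volume per ha * Total Area
Total Volume = 296.1 m^3/ha * 16.7 ha
Total Volume = 4945 m^3

4945


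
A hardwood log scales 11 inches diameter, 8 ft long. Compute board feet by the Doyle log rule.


Doyle: BF = (D - 4)^2 * L / 16
Adjusted diameter = 11 - 4 = 7 in
(D-4)^2 = 7^2 = 49
BF = 49 * 8 / 16 = 25 BF

25


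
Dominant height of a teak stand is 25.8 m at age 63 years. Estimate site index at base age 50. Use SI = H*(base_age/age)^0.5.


Formula: SI = H_dom * (base_age / age)^0.5
Age ratio = 50 / 63 = 0.79365
sqrt(age_ratio) = 0.89087
SI = 25.8 * 0.89087 = 23.0 m

23.0


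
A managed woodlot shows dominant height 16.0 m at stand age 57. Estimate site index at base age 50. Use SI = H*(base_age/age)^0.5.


Formula: SI = H_dom * (base_age / age)^0.5
Age ratio = 50 / 57 = 0.87719
sqrt(age_ratio) = 0.93659
SI = 16.0 * 0.93659 = 15.0 m

15.0


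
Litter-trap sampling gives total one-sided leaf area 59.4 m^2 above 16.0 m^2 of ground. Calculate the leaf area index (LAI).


Formula: LAI = total leaf area / ground area  (dimensionless)
LAI = 59.4 m^2 / 16.0 m^2
LAI = 3.71

3.71


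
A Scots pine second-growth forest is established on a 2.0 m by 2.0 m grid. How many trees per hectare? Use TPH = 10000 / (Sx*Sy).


Formula: TPH = 10000 m^2/ha / (spacing_x * spacing_y)
Area per tree = 2.0 m * 2.0 m = 4.0 m^2
TPH = 10000 / 4.0 = 2500 trees/ha

2500


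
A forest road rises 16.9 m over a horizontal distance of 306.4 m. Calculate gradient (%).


Formula: Gradient = rise / run * 100
Gradient = 16.9 / 306.4 * 100 = 5.5%

5.5


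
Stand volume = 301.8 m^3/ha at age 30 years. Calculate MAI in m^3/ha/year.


Formula: MAI = Total Volume / Stand Age
MAI = 301.8 m^3/ha / 30 years
MAI = 10.06 m^3/ha/year

10.06


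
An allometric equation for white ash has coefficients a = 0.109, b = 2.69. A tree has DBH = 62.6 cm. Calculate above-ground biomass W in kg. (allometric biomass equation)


Formula: W = a * DBH^b  (allometric power law)
DBH^b = 62.6^2.69 = 68043.2355
W = 0.109 * 68043.2355 = 7416.7 kg

7416.7


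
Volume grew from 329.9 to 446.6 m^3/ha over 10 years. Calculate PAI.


Formula: PAI = (V_T2 - V_T1) / (T2 - T1)
Volume increment = 446.6 - 329.9 = 116.7 m^3/ha
PAI = 116.7 / 10 = 11.67 m^3/ha/year

11.67


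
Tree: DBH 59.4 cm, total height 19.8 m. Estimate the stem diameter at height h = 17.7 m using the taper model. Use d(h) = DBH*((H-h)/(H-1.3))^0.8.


Taper: d(h) = DBH * ((H - h) / (H - 1.3))^0.8
Numerator = H - h = 19.8 - 17.7 = 2.1 m
Denominator = H - 1.3 = 19.8 - 1.3 = 18.5 m
Ratio = 2.1 / 18.5 = 0.11351
d = 59.4 * 0.11351^0.8 = 10.4 cm

10.4


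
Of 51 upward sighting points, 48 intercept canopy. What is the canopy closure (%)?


Formula: Canopy closure = covered points / total points * 100
Closure = 48 / 51 * 100
Closure = 0.9412 * 100 = 94.1%

94.1


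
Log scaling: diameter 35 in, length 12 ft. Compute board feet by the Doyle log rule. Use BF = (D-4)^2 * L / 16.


Doyle: BF = (D - 4)^2 * L / 16
Adjusted diameter = 35 - 4 = 31 in
(D-4)^2 = 31^2 = 961
BF = 961 * 12 / 16 = 721 BF

721


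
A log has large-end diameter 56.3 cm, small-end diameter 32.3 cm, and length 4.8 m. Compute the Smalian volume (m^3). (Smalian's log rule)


Smalian: V = (A1 + A2)/2 * L,  A = pi*(D/200)^2
A1 = pi*(56.3/200)^2 = 0.248947 m^2
A2 = pi*(32.3/200)^2 = 0.08194 m^2
V = (0.248947+0.08194)/2*4.8 = 0.7941 m^3

0.7941


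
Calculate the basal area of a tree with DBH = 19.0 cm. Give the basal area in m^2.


Formula: BA = pi * (DBH/2)^2 / 10000  (cm^2 to m^2)
Radius = DBH/2 = 19.0/2 = 9.5 cm
BA = pi * 9.5^2 / 10000
   = 283.5287 cm^2 / 10000
   = 0.0284 m^2

0.0284


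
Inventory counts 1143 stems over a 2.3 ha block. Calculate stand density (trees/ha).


Formula: Stand Density = N_trees / Area_ha
Density = 1143 trees / 2.3 ha
Density = 497 trees/ha

497


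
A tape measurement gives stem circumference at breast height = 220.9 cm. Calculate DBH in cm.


Formula: DBH = C / pi
DBH = 220.9 / pi
pi = 3.14159...
DBH = 70.3 cm

70.3


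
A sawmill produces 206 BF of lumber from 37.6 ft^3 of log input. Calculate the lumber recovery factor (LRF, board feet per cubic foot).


Formula: LRF = Lumber Output (BF) / Log Input (ft^3)
LRF = 206 BF / 37.6 ft^3
LRF = 5.48 BF/ft^3

5.48


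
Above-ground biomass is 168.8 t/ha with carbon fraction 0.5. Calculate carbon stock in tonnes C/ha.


Formula: Carbon Stock = Biomass * Carbon Fraction
C = 168.8 t/ha * 0.5
C = 84.4 t C/ha

84.4


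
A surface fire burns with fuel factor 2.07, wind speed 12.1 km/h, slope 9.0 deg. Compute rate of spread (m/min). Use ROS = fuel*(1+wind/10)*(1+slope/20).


Formula: ROS = fuel * (1 + wind/10) * (1 + slope/20)
Wind factor = 1 + 12.1/10 = 2.21
Slope factor = 1 + 9.0/20 = 1.45
ROS = 2.07 * 2.21 * 1.45 = 6.63 m/min

6.63


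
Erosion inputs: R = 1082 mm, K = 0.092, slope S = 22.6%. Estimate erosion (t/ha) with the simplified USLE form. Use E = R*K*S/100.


Formula: E = R * K * S / 100  (simplified USLE)
R * K = 1082 * 0.092 = 99.544
E = 99.544 * 22.6 / 100 = 22.5 t/ha

22.5


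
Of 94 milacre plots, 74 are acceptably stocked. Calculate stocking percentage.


Formula: Stocking % = stocked plots / total plots * 100
Stocking = 74 / 94 * 100
Stocking = 0.7872 * 100 = 78.7%

78.7


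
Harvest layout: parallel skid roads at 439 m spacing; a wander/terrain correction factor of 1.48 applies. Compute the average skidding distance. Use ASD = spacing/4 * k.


Formula: ASD = (spacing / 4) * correction
Uncorrected distance = spacing / 4 = 439 / 4 = 109.75 m
ASD = 109.75 * 1.48 = 162 m

162


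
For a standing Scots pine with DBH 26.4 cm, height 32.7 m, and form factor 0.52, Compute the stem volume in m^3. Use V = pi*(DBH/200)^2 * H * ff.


Formula: V = pi * (DBH/200)^2 * H * ff
Radius = DBH/200 = 26.4/200 = 0.132 m
Radius^2 = 0.132^2 = 0.017424 m^2
V = pi * 0.017424 * 32.7 * 0.52
V = 0.931 m^3

0.931


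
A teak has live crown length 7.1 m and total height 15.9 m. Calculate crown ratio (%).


Formula: Crown Ratio = (Crown Length / Total Height) * 100
CR = (7.1 m / 15.9 m) * 100
CR = 0.4465 * 100 = 44.7%

44.7


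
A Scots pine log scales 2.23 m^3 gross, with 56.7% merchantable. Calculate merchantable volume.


Formula: MV = V_total * (merchantable_pct / 100)
Merchantable fraction = 56.7% / 100 = 0.567
MV = 2.23 m^3 * 0.567 = 1.264 m^3

1.264


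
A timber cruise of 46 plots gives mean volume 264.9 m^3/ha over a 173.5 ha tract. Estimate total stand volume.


Formula: Total Volume = Mean Volume per ha * Total Area
Total Volume = 264.9 m^3/ha * 173.5 ha
Total Volume = 45960 m^3

45960


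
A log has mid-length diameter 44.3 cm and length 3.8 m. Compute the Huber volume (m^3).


Huber: V = Am * L,  Am = pi*(Dm/200)^2
Am = pi*(44.3/200)^2 = 0.154134 m^2
V = 0.154134*3.8 = 0.5857 m^3

0.5857


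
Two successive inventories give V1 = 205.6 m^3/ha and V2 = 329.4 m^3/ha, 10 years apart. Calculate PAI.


Formula: PAI = (V_T2 - V_T1) / (T2 - T1)
Volume increment = 329.4 - 205.6 = 123.8 m^3/ha
PAI = 123.8 / 10 = 12.38 m^3/ha/year

12.38


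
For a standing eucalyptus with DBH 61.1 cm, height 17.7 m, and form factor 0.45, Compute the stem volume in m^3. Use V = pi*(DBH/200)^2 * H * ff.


Formula: V = pi * (DBH/200)^2 * H * ff
Radius = DBH/200 = 61.1/200 = 0.3055 m
Radius^2 = 0.3055^2 = 0.09333025 m^2
V = pi * 0.09333025 * 17.7 * 0.45
V = 2.335 m^3

2.335


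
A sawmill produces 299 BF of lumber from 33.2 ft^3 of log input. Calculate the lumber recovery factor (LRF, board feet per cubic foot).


Formula: LRF = Lumber Output (BF) / Log Input (ft^3)
LRF = 299 BF / 33.2 ft^3
LRF = 9.01 BF/ft^3

9.01


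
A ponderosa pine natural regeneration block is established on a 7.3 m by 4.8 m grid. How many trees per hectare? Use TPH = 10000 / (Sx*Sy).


Formula: TPH = 10000 m^2/ha / (spacing_x * spacing_y)
Area per tree = 7.3 m * 4.8 m = 35.04 m^2
TPH = 10000 / 35.04 = 285 trees/ha

285


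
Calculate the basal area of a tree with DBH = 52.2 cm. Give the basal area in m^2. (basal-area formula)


Formula: BA = pi * (DBH/2)^2 / 10000  (cm^2 to m^2)
Radius = DBH/2 = 52.2/2 = 26.1 cm
BA = pi * 26.1^2 / 10000
   = 2140.0843 cm^2 / 10000
   = 0.214 m^2

0.214


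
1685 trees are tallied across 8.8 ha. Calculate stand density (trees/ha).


Formula: Stand Density = N_trees / Area_ha
Density = 1685 trees / 8.8 ha
Density = 191 trees/ha

191


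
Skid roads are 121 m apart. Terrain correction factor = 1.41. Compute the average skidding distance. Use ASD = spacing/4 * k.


Formula: ASD = (spacing / 4) * correction
Uncorrected distance = spacing / 4 = 121 / 4 = 30.25 m
ASD = 30.25 * 1.41 = 43 m

43


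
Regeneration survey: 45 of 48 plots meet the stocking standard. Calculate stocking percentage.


Formula: Stocking % = stocked plots / total plots * 100
Stocking = 45 / 48 * 100
Stocking = 0.9375 * 100 = 93.8%

93.8


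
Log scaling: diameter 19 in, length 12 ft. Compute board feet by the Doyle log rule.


Doyle: BF = (D - 4)^2 * L / 16
Adjusted diameter = 19 - 4 = 15 in
(D-4)^2 = 15^2 = 225
BF = 225 * 12 / 16 = 169 BF

169


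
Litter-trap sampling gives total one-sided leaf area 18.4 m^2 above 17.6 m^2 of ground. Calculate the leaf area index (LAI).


Formula: LAI = total leaf area / ground area  (dimensionless)
LAI = 18.4 m^2 / 17.6 m^2
LAI = 1.05

1.05


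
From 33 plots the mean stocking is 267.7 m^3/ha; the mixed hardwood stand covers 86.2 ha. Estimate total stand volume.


Formula: Total Volume = Mean Volume per ha * Total Area
Total Volume = 267.7 m^3/ha * 86.2 ha
Total Volume = 23076 m^3

23076


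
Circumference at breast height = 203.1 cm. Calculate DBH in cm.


Formula: DBH = C / pi
DBH = 203.1 / pi
pi = 3.14159...
DBH = 64.6 cm

64.6


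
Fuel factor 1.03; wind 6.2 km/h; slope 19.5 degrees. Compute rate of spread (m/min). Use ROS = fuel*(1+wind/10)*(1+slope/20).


Formula: ROS = fuel * (1 + wind/10) * (1 + slope/20)
Wind factor = 1 + 6.2/10 = 1.62
Slope factor = 1 + 19.5/20 = 1.975
ROS = 1.03 * 1.62 * 1.975 = 3.3 m/min

3.3


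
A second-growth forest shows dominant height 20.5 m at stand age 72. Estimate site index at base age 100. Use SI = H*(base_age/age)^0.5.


Formula: SI = H_dom * (base_age / age)^0.5
Age ratio = 100 / 72 = 1.38889
sqrt(age_ratio) = 1.17851
SI = 20.5 * 1.17851 = 24.2 m

24.2


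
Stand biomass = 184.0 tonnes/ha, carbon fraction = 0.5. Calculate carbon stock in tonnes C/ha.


Formula: Carbon Stock = Biomass * Carbon Fraction
C = 184.0 t/ha * 0.5
C = 92.0 t C/ha

92.0


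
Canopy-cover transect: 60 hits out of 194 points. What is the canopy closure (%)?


Formula: Canopy closure = covered points / total points * 100
Closure = 60 / 194 * 100
Closure = 0.3093 * 100 = 30.9%

30.9


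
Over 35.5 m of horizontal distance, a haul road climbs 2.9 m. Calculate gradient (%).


Formula: Gradient = rise / run * 100
Gradient = 2.9 / 35.5 * 100 = 8.2%

8.2


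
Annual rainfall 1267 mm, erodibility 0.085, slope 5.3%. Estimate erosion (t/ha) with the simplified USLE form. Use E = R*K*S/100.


Formula: E = R * K * S / 100  (simplified USLE)
R * K = 1267 * 0.085 = 107.695
E = 107.695 * 5.3 / 100 = 5.71 t/ha

5.71


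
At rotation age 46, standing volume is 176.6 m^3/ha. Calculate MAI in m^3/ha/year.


Formula: MAI = Total Volume / Stand Age
MAI = 176.6 m^3/ha / 46 years
MAI = 3.84 m^3/ha/year

3.84


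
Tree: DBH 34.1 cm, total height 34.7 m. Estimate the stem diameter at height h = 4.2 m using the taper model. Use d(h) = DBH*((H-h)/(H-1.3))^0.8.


Taper: d(h) = DBH * ((H - h) / (H - 1.3))^0.8
Numerator = H - h = 34.7 - 4.2 = 30.5 m
Denominator = H - 1.3 = 34.7 - 1.3 = 33.4 m
Ratio = 30.5 / 33.4 = 0.91317
d = 34.1 * 0.91317^0.8 = 31.7 cm

31.7


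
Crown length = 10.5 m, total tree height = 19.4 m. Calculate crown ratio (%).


Formula: Crown Ratio = (Crown Length / Total Height) * 100
CR = (10.5 m / 19.4 m) * 100
CR = 0.5412 * 100 = 54.1%

54.1


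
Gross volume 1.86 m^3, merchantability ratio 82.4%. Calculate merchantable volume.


Formula: MV = V_total * (merchantable_pct / 100)
Merchantable fraction = 82.4% / 100 = 0.824
MV = 1.86 m^3 * 0.824 = 1.533 m^3

1.533


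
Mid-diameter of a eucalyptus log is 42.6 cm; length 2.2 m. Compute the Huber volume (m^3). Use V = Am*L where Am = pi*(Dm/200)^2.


Huber: V = Am * L,  Am = pi*(Dm/200)^2
Am = pi*(42.6/200)^2 = 0.142531 m^2
V = 0.142531*2.2 = 0.3136 m^3

0.3136


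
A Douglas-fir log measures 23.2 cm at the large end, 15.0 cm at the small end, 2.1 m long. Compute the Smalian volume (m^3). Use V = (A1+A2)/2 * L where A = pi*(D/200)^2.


Smalian: V = (A1 + A2)/2 * L,  A = pi*(D/200)^2
A1 = pi*(23.2/200)^2 = 0.042273 m^2
A2 = pi*(15.0/200)^2 = 0.017671 m^2
V = (0.042273+0.017671)/2*2.1 = 0.0629 m^3

0.0629


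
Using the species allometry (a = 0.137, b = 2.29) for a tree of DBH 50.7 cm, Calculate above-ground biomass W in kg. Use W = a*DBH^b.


Formula: W = a * DBH^b  (allometric power law)
DBH^b = 50.7^2.29 = 8025.4284
W = 0.137 * 8025.4284 = 1099.5 kg

1099.5


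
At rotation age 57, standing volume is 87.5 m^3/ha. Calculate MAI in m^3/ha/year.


Formula: MAI = Total Volume / Stand Age
MAI = 87.5 m^3/ha / 57 years
MAI = 1.54 m^3/ha/year

1.54


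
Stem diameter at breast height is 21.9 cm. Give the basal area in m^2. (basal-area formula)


Formula: BA = pi * (DBH/2)^2 / 10000  (cm^2 to m^2)
Radius = DBH/2 = 21.9/2 = 10.95 cm
BA = pi * 10.95^2 / 10000
   = 376.6848 cm^2 / 10000
   = 0.0377 m^2

0.0377


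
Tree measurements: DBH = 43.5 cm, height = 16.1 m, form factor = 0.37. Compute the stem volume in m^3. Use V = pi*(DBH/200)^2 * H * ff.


Formula: V = pi * (DBH/200)^2 * H * ff
Radius = DBH/200 = 43.5/200 = 0.2175 m
Radius^2 = 0.2175^2 = 0.04730625 m^2
V = pi * 0.04730625 * 16.1 * 0.37
V = 0.885 m^3

0.885


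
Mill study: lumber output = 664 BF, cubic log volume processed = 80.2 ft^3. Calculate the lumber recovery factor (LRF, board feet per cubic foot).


Formula: LRF = Lumber Output (BF) / Log Input (ft^3)
LRF = 664 BF / 80.2 ft^3
LRF = 8.28 BF/ft^3

8.28


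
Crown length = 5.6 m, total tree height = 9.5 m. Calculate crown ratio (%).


Formula: Crown Ratio = (Crown Length / Total Height) * 100
CR = (5.6 m / 9.5 m) * 100
CR = 0.5895 * 100 = 58.9%

58.9


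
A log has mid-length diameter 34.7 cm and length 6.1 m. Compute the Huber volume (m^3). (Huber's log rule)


Huber: V = Am * L,  Am = pi*(Dm/200)^2
Am = pi*(34.7/200)^2 = 0.094569 m^2
V = 0.094569*6.1 = 0.5769 m^3

0.5769


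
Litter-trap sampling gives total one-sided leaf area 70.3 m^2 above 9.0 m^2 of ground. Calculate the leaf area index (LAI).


Formula: LAI = total leaf area / ground area  (dimensionless)
LAI = 70.3 m^2 / 9.0 m^2
LAI = 7.81

7.81


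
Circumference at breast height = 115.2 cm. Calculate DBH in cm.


Formula: DBH = C / pi
DBH = 115.2 / pi
pi = 3.14159...
DBH = 36.7 cm

36.7


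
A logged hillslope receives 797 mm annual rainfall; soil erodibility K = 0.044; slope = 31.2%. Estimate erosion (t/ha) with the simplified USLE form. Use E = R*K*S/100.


Formula: E = R * K * S / 100  (simplified USLE)
R * K = 797 * 0.044 = 35.068
E = 35.068 * 31.2 / 100 = 10.94 t/ha

10.94


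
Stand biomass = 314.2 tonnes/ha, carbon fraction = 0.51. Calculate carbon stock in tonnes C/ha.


Formula: Carbon Stock = Biomass * Carbon Fraction
C = 314.2 t/ha * 0.51
C = 160.2 t C/ha

160.2


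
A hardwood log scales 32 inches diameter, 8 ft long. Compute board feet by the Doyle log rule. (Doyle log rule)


Doyle: BF = (D - 4)^2 * L / 16
Adjusted diameter = 32 - 4 = 28 in
(D-4)^2 = 28^2 = 784
BF = 784 * 8 / 16 = 392 BF

392


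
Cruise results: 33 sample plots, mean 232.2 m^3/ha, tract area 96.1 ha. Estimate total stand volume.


Formula: Total Volume = Mean Volume per ha * Total Area
Total Volume = 232.2 m^3/ha * 96.1 ha
Total Volume = 22314 m^3

22314


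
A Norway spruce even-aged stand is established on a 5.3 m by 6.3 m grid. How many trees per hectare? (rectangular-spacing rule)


Formula: TPH = 10000 m^2/ha / (spacing_x * spacing_y)
Area per tree = 5.3 m * 6.3 m = 33.39 m^2
TPH = 10000 / 33.39 = 299 trees/ha

299


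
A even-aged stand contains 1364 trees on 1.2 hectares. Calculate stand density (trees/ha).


Formula: Stand Density = N_trees / Area_ha
Density = 1364 trees / 1.2 ha
Density = 1137 trees/ha

1137


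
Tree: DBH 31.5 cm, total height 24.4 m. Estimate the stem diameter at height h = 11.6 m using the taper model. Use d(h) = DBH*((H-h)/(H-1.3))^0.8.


Taper: d(h) = DBH * ((H - h) / (H - 1.3))^0.8
Numerator = H - h = 24.4 - 11.6 = 12.8 m
Denominator = H - 1.3 = 24.4 - 1.3 = 23.1 m
Ratio = 12.8 / 23.1 = 0.55411
d = 31.5 * 0.55411^0.8 = 19.6 cm

19.6


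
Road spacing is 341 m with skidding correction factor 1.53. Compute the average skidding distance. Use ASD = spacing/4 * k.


Formula: ASD = (spacing / 4) * correction
Uncorrected distance = spacing / 4 = 341 / 4 = 85.25 m
ASD = 85.25 * 1.53 = 130 m

130


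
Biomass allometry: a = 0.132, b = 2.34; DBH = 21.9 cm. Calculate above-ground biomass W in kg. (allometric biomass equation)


Formula: W = a * DBH^b  (allometric power law)
DBH^b = 21.9^2.34 = 1369.7434
W = 0.132 * 1369.7434 = 180.8 kg

180.8


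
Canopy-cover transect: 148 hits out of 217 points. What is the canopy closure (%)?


Formula: Canopy closure = covered points / total points * 100
Closure = 148 / 217 * 100
Closure = 0.682 * 100 = 68.2%

68.2


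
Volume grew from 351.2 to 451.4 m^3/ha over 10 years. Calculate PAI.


Formula: PAI = (V_T2 - V_T1) / (T2 - T1)
Volume increment = 451.4 - 351.2 = 100.2 m^3/ha
PAI = 100.2 / 10 = 10.02 m^3/ha/year

10.02


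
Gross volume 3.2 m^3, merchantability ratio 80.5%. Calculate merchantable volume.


Formula: MV = V_total * (merchantable_pct / 100)
Merchantable fraction = 80.5% / 100 = 0.805
MV = 3.2 m^3 * 0.805 = 2.576 m^3

2.576


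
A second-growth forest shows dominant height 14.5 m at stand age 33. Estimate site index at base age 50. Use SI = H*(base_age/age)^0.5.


Formula: SI = H_dom * (base_age / age)^0.5
Age ratio = 50 / 33 = 1.51515
sqrt(age_ratio) = 1.23091
SI = 14.5 * 1.23091 = 17.8 m

17.8


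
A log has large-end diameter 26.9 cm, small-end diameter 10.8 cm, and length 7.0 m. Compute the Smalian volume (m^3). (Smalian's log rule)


Smalian: V = (A1 + A2)/2 * L,  A = pi*(D/200)^2
A1 = pi*(26.9/200)^2 = 0.056832 m^2
A2 = pi*(10.8/200)^2 = 0.009161 m^2
V = (0.056832+0.009161)/2*7.0 = 0.231 m^3

0.231


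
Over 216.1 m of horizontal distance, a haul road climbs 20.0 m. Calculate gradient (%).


Formula: Gradient = rise / run * 100
Gradient = 20.0 / 216.1 * 100 = 9.3%

9.3


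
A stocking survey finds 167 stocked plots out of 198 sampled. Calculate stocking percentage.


Formula: Stocking % = stocked plots / total plots * 100
Stocking = 167 / 198 * 100
Stocking = 0.8434 * 100 = 84.3%

84.3


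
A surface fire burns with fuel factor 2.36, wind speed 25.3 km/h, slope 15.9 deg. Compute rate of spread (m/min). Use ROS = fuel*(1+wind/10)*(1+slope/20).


Formula: ROS = fuel * (1 + wind/10) * (1 + slope/20)
Wind factor = 1 + 25.3/10 = 3.53
Slope factor = 1 + 15.9/20 = 1.795
ROS = 2.36 * 3.53 * 1.795 = 14.95 m/min

14.95


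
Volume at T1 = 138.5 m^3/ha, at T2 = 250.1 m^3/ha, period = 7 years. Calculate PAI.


Formula: PAI = (V_T2 - V_T1) / (T2 - T1)
Volume increment = 250.1 - 138.5 = 111.6 m^3/ha
PAI = 111.6 / 7 = 15.94 m^3/ha/year

15.94


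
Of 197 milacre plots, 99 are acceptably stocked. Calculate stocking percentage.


Formula: Stocking % = stocked plots / total plots * 100
Stocking = 99 / 197 * 100
Stocking = 0.5025 * 100 = 50.3%

50.3


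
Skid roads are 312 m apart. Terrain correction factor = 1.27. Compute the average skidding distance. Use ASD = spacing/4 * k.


Formula: ASD = (spacing / 4) * correction
Uncorrected distance = spacing / 4 = 312 / 4 = 78 m
ASD = 78 * 1.27 = 99 m

99


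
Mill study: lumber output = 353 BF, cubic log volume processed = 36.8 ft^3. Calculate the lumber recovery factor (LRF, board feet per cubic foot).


Formula: LRF = Lumber Output (BF) / Log Input (ft^3)
LRF = 353 BF / 36.8 ft^3
LRF = 9.59 BF/ft^3

9.59


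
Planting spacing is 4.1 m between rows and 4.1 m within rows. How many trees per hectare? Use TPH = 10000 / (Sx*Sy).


Formula: TPH = 10000 m^2/ha / (spacing_x * spacing_y)
Area per tree = 4.1 m * 4.1 m = 16.81 m^2
TPH = 10000 / 16.81 = 595 trees/ha

595


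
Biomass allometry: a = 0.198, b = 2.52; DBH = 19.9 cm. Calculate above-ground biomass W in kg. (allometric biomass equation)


Formula: W = a * DBH^b  (allometric power law)
DBH^b = 19.9^2.52 = 1875.4684
W = 0.198 * 1875.4684 = 371.3 kg

371.3


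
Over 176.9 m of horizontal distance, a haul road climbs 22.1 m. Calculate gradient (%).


Formula: Gradient = rise / run * 100
Gradient = 22.1 / 176.9 * 100 = 12.5%

12.5


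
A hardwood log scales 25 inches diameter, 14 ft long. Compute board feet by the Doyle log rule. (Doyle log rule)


Doyle: BF = (D - 4)^2 * L / 16
Adjusted diameter = 25 - 4 = 21 in
(D-4)^2 = 21^2 = 441
BF = 441 * 14 / 16 = 386 BF

386


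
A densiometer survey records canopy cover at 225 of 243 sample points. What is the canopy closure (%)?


Formula: Canopy closure = covered points / total points * 100
Closure = 225 / 243 * 100
Closure = 0.9259 * 100 = 92.6%

92.6


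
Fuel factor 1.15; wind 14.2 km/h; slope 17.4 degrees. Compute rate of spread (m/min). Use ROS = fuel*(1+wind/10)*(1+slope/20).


Formula: ROS = fuel * (1 + wind/10) * (1 + slope/20)
Wind factor = 1 + 14.2/10 = 2.42
Slope factor = 1 + 17.4/20 = 1.87
ROS = 1.15 * 2.42 * 1.87 = 5.2 m/min

5.2


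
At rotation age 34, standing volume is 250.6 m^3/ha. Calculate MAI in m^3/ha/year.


Formula: MAI = Total Volume / Stand Age
MAI = 250.6 m^3/ha / 34 years
MAI = 7.37 m^3/ha/year

7.37


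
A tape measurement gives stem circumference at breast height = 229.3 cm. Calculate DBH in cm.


Formula: DBH = C / pi
DBH = 229.3 / pi
pi = 3.14159...
DBH = 73.0 cm

73.0


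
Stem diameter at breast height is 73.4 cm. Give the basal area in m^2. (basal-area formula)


Formula: BA = pi * (DBH/2)^2 / 10000  (cm^2 to m^2)
Radius = DBH/2 = 73.4/2 = 36.7 cm
BA = pi * 36.7^2 / 10000
   = 4231.3797 cm^2 / 10000
   = 0.4231 m^2

0.4231


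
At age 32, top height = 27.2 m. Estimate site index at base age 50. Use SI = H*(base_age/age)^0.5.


Formula: SI = H_dom * (base_age / age)^0.5
Age ratio = 50 / 32 = 1.5625
sqrt(age_ratio) = 1.25
SI = 27.2 * 1.25 = 34.0 m

34.0


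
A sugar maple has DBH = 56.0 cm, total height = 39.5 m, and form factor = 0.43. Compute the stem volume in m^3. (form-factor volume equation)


Formula: V = pi * (DBH/200)^2 * H * ff
Radius = DBH/200 = 56.0/200 = 0.28 m
Radius^2 = 0.28^2 = 0.0784 m^2
V = pi * 0.0784 * 39.5 * 0.43
V = 4.183 m^3

4.183


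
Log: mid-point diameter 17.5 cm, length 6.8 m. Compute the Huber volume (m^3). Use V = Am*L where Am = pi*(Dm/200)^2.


Huber: V = Am * L,  Am = pi*(Dm/200)^2
Am = pi*(17.5/200)^2 = 0.024053 m^2
V = 0.024053*6.8 = 0.1636 m^3

0.1636


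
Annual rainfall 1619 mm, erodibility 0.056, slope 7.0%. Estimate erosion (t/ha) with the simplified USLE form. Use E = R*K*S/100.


Formula: E = R * K * S / 100  (simplified USLE)
R * K = 1619 * 0.056 = 90.664
E = 90.664 * 7.0 / 100 = 6.35 t/ha

6.35


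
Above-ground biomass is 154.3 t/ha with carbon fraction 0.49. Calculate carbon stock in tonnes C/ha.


Formula: Carbon Stock = Biomass * Carbon Fraction
C = 154.3 t/ha * 0.49
C = 75.6 t C/ha

75.6


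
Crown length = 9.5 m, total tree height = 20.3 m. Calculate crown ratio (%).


Formula: Crown Ratio = (Crown Length / Total Height) * 100
CR = (9.5 m / 20.3 m) * 100
CR = 0.468 * 100 = 46.8%

46.8


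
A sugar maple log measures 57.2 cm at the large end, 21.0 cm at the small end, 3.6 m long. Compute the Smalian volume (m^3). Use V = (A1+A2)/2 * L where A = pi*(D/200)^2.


Smalian: V = (A1 + A2)/2 * L,  A = pi*(D/200)^2
A1 = pi*(57.2/200)^2 = 0.25697 m^2
A2 = pi*(21.0/200)^2 = 0.034636 m^2
V = (0.25697+0.034636)/2*3.6 = 0.5249 m^3

0.5249


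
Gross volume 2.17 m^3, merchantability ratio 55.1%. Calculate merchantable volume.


Formula: MV = V_total * (merchantable_pct / 100)
Merchantable fraction = 55.1% / 100 = 0.551
MV = 2.17 m^3 * 0.551 = 1.196 m^3

1.196


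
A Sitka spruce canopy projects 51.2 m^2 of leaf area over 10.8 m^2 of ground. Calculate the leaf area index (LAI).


Formula: LAI = total leaf area / ground area  (dimensionless)
LAI = 51.2 m^2 / 10.8 m^2
LAI = 4.74

4.74


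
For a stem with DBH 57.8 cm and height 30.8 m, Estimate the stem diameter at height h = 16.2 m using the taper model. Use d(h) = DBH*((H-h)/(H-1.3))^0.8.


Taper: d(h) = DBH * ((H - h) / (H - 1.3))^0.8
Numerator = H - h = 30.8 - 16.2 = 14.6 m
Denominator = H - 1.3 = 30.8 - 1.3 = 29.5 m
Ratio = 14.6 / 29.5 = 0.49492
d = 57.8 * 0.49492^0.8 = 32.9 cm

32.9


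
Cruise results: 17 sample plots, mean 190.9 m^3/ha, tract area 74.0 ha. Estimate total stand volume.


Formula: Total Volume = Mean Volume per ha * Total Area
Total Volume = 190.9 m^3/ha * 74.0 ha
Total Volume = 14127 m^3

14127


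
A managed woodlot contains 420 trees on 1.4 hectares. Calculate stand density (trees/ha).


Formula: Stand Density = N_trees / Area_ha
Density = 420 trees / 1.4 ha
Density = 300 trees/ha

300


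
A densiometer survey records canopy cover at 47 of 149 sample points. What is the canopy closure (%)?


Formula: Canopy closure = covered points / total points * 100
Closure = 47 / 149 * 100
Closure = 0.3154 * 100 = 31.5%

31.5


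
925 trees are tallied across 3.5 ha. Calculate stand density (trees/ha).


Formula: Stand Density = N_trees / Area_ha
Density = 925 trees / 3.5 ha
Density = 264 trees/ha

264


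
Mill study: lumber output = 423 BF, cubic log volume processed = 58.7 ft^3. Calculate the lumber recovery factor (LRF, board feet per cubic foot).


Formula: LRF = Lumber Output (BF) / Log Input (ft^3)
LRF = 423 BF / 58.7 ft^3
LRF = 7.21 BF/ft^3

7.21


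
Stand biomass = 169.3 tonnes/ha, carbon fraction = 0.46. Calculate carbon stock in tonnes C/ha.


Formula: Carbon Stock = Biomass * Carbon Fraction
C = 169.3 t/ha * 0.46
C = 77.9 t C/ha

77.9
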